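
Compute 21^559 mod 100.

81

Square-and-reduce mod 100: 21^1≡21, 21^2≡41, 21^4≡81, 21^8≡61, 21^16≡21, 21^32≡41, 21^64≡81, 21^128≡61, 21^256≡21, 21^512≡41.
Since 559 = 1 + 2 + 4 + 8 + 32 + 512 in binary, 21^559 ≡ 21·41·81·61·41·41 ≡ 81 (mod 100).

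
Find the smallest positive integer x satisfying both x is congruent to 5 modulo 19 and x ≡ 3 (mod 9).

138

Since 9·17 ≡ 1 (mod 19), take x = 3 + 9·((5−3)·17 mod 19) = 3 + 9·15 = 138.
Check: 138 mod 19 = 5, 138 mod 9 = 3.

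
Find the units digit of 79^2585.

Last digits of 9^n: 9, 1 (period 2).
2585 leaves remainder 1 on division by 2, so 79^2585 ends in 9.

9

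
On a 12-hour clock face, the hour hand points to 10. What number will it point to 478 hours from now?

Dividing 478 by 12 gives quotient 39 and remainder 10.
10 + 10 → 8 on a 12-hour dial.

8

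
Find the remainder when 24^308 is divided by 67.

Square-and-reduce mod 67: 24^1≡24, 24^2≡40, 24^4≡59, 24^8≡64, 24^16≡9, 24^32≡14, 24^64≡62, 24^128≡25, 24^256≡22.
Since 308 = 4 + 16 + 32 + 256 in binary, 24^308 ≡ 59·9·14·22 ≡ 1 (mod 67).

1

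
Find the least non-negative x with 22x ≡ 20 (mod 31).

15

22⁻¹ ≡ 24 (mod 31) because 22·24 = 528 = 17·31 + 1.
Multiplying both sides by 24: x ≡ 24·20 = 480 ≡ 15 (mod 31).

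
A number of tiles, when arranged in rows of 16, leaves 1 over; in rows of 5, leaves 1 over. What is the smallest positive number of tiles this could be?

1

x ≡ 1 (mod 5) gives x ∈ {1}.
The first of these with x mod 16 = 1 is 1.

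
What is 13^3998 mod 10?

9

Powers of 3 mod 10 repeat with period 4: 3, 9, 7, 1.
3998 leaves remainder 2 on division by 4, so 13^3998 ends in 9.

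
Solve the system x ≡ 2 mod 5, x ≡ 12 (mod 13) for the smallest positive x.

12

Since 13·2 ≡ 1 (mod 5), take x = 12 + 13·((2−12)·2 mod 5) = 12 + 13·0 = 12.
Check: 12 mod 5 = 2, 12 mod 13 = 12.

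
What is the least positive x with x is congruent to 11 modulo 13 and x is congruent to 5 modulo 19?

24

x ≡ 11 (mod 13) gives x ∈ {11, 24}.
The first of these with x mod 19 = 5 is 24.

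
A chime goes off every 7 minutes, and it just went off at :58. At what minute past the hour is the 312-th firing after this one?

22

312·7 = 2184.
Dividing 2184 by 60 gives quotient 36 and remainder 24.
(58 + 24) mod 60 = 22.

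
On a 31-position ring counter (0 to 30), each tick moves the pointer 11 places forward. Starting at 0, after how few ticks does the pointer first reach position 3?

The inverse of 11 mod 31 is 17 (since 11·17 = 187 ≡ 1).
Multiplying both sides by 17: x ≡ 17·3 = 51 ≡ 20 (mod 31).
Check: 11·20 = 220 = 7·31 + 3.

20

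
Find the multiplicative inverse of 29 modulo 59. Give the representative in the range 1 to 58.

57

29·57 = 1653 = 28·59 + 1, so 29⁻¹ ≡ 57 (mod 59).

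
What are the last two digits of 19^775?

Square-and-reduce mod 100: 19^1≡19, 19^2≡61, 19^4≡21, 19^8≡41, 19^16≡81, 19^32≡61, 19^64≡21, 19^128≡41, 19^256≡81, 19^512≡61.
Since 775 = 1 + 2 + 4 + 256 + 512 in binary, 19^775 ≡ 19·61·21·81·61 ≡ 99 (mod 100).

99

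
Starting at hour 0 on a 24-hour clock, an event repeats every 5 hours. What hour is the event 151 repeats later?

151·5 = 755.
755 = 31·24 + 11, so 755 mod 24 = 11.
(0 + 11) mod 24 = 11.

11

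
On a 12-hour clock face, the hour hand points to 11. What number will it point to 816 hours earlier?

11

816 = 68·12 + 0, so 816 mod 12 = 0.
11 − 0 → 11 on a 12-hour dial.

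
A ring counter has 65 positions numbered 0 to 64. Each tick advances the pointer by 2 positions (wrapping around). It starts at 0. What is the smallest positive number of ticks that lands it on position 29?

2⁻¹ ≡ 33 (mod 65) because 2·33 = 66 = 1·65 + 1.
So x ≡ 33·29 = 957 ≡ 47 (mod 65).

47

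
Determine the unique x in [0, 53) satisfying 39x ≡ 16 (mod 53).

The inverse of 39 mod 53 is 34 (since 39·34 = 1326 ≡ 1).
Multiplying both sides by 34: x ≡ 34·16 = 544 ≡ 14 (mod 53).

14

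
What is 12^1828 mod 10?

6

Last digits of 2^n: 2, 4, 8, 6 (period 4).
1828 mod 4 = 0, so the last digit matches 2^4 = 6.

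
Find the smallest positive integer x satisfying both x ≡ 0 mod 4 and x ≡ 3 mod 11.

x ≡ 0 (mod 4) gives x ∈ {0, 4, 8, 12, 16, 20, 24, 28, …}.
The first of these with x mod 11 = 3 is 36.

36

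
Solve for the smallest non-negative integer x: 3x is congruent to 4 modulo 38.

The inverse of 3 mod 38 is 13 (since 3·13 = 39 ≡ 1).
So x ≡ 13·4 = 52 ≡ 14 (mod 38).
Check: 3·14 = 42 = 1·38 + 4.

14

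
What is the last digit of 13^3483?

Last digits of 3^n: 3, 9, 7, 1 (period 4).
3483 mod 4 = 3, so the last digit matches 3^3 = 7.

7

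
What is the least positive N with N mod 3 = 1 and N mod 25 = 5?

x ≡ 1 (mod 3) gives x ∈ {1, 4, 7, 10, 13, 16, 19, 22, …}.
The first of these with x mod 25 = 5 is 55.

55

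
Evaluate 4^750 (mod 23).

16

Square-and-reduce mod 23: 4^1≡4, 4^2≡16, 4^4≡3, 4^8≡9, 4^16≡12, 4^32≡6, 4^64≡13, 4^128≡8, 4^256≡18, 4^512≡2.
Since 750 = 2 + 4 + 8 + 32 + 64 + 128 + 512 in binary, 4^750 ≡ 16·3·9·6·13·8·2 ≡ 16 (mod 23).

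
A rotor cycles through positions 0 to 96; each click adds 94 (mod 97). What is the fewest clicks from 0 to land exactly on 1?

94·32 = 3008 = 31·97 + 1, so 94⁻¹ ≡ 32 (mod 97).

32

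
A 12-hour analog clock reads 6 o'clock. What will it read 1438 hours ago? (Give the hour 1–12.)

8

1438 − 119·12 = 10, so 1438 ≡ 10 (mod 12).
6 − 10 → 8 on a 12-hour dial.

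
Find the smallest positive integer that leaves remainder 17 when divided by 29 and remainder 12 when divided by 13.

x ≡ 12 (mod 13) gives x ∈ {12, 25, 38, 51, 64, 77, 90, 103, …}.
The first of these with x mod 29 = 17 is 220.

220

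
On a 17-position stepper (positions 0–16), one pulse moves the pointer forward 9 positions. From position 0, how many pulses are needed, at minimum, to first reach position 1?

2

9·2 = 18 = 1·17 + 1, so 9⁻¹ ≡ 2 (mod 17).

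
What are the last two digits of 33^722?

89

By repeated squaring mod 100: 33^1≡33, 33^2≡89, 33^4≡21, 33^8≡41, 33^16≡81, 33^32≡61, 33^64≡21, 33^128≡41, 33^256≡81, 33^512≡61.
Since 722 = 2 + 16 + 64 + 128 + 512 in binary, 33^722 ≡ 89·81·21·41·61 ≡ 89 (mod 100).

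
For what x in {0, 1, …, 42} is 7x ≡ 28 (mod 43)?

4

7⁻¹ ≡ 37 (mod 43) because 7·37 = 259 = 6·43 + 1.
Multiplying both sides by 37: x ≡ 37·28 = 1036 ≡ 4 (mod 43).
Check: 7·4 = 28 = 0·43 + 28.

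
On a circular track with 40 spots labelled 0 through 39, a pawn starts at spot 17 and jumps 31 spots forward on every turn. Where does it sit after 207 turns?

34

207·31 = 6417.
6417 mod 40 = 17 (since 160·40 = 6400).
(17 + 17) mod 40 = 34.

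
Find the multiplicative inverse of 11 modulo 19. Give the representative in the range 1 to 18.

11·7 = 77 = 4·19 + 1, so 11⁻¹ ≡ 7 (mod 19).

7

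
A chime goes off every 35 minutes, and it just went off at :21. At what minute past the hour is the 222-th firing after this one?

51

222·35 = 7770.
7770 − 129·60 = 30, so 7770 ≡ 30 (mod 60).
(21 + 30) mod 60 = 51.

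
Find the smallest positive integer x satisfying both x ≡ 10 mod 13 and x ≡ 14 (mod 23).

x ≡ 10 (mod 13) gives x ∈ {10, 23, 36, 49, 62, 75, 88, 101, …}.
The first of these with x mod 23 = 14 is 244.

244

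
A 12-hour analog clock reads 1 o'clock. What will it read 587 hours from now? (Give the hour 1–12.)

587 mod 12 = 11 (since 48·12 = 576).
1 + 11 → 12 on a 12-hour dial.

12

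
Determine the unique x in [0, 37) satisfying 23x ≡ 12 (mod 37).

15

23⁻¹ ≡ 29 (mod 37) because 23·29 = 667 = 18·37 + 1.
So x ≡ 29·12 = 348 ≡ 15 (mod 37).
Check: 23·15 = 345 = 9·37 + 12.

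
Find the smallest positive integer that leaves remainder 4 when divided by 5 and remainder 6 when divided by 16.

54

x ≡ 4 (mod 5) gives x ∈ {4, 9, 14, 19, 24, 29, 34, 39, …}.
The first of these with x mod 16 = 6 is 54.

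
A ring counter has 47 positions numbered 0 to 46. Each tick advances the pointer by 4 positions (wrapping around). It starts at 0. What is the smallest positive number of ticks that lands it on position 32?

4⁻¹ ≡ 12 (mod 47) because 4·12 = 48 = 1·47 + 1.
So x ≡ 12·32 = 384 ≡ 8 (mod 47).

8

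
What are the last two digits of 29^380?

Successive squares of 29 mod 100: 29^1≡29, 29^2≡41, 29^4≡81, 29^8≡61, 29^16≡21, 29^32≡41, 29^64≡81, 29^128≡61, 29^256≡21.
380 = 4 + 8 + 16 + 32 + 64 + 256, so 29^380 ≡ 81·61·21·41·81·21 ≡ 1 (mod 100).

01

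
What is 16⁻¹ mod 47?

47 = 2·16 + 15
16 = 1·15 + 1
15 = 15·1 + 0
Back-substituting gives 16·3 ≡ 1 (mod 47).

3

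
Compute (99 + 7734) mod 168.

Dividing 7734 by 168 gives quotient 46 and remainder 6.
(99 + 6) mod 168 = 105.

105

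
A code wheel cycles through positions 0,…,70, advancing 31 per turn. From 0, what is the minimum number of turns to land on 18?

67

The inverse of 31 mod 71 is 55 (since 31·55 = 1705 ≡ 1).
Multiplying both sides by 55: x ≡ 55·18 = 990 ≡ 67 (mod 71).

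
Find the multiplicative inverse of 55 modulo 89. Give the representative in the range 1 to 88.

89 = 1·55 + 34
55 = 1·34 + 21
34 = 1·21 + 13
21 = 1·13 + 8
13 = 1·8 + 5
8 = 1·5 + 3
5 = 1·3 + 2
3 = 1·2 + 1
2 = 2·1 + 0
Back-substituting gives 55·34 ≡ 1 (mod 89).

34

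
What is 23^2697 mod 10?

3

Last digits of 3^n: 3, 9, 7, 1 (period 4).
2697 mod 4 = 1, so the last digit matches 3^1 = 3.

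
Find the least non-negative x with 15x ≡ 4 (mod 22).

The inverse of 15 mod 22 is 3 (since 15·3 = 45 ≡ 1).
So x ≡ 3·4 = 12 ≡ 12 (mod 22).

12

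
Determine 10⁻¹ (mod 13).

10·4 = 40 = 3·13 + 1, so 10⁻¹ ≡ 4 (mod 13).

4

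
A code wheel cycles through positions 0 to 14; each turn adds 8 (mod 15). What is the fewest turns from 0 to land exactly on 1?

15 = 1·8 + 7
8 = 1·7 + 1
7 = 7·1 + 0
Back-substituting gives 8·2 ≡ 1 (mod 15).

2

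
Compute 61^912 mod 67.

By repeated squaring mod 67: 61^1≡61, 61^2≡36, 61^4≡23, 61^8≡60, 61^16≡49, 61^32≡56, 61^64≡54, 61^128≡35, 61^256≡19, 61^512≡26.
Since 912 = 16 + 128 + 256 + 512 in binary, 61^912 ≡ 49·35·19·26 ≡ 62 (mod 67).

62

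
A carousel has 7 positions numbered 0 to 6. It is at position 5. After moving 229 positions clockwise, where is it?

3

229 mod 7 = 5 (since 32·7 = 224).
(5 + 5) mod 7 = 3.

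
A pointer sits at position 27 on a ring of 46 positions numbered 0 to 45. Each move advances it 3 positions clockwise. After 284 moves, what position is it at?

284·3 = 852.
852 − 18·46 = 24, so 852 ≡ 24 (mod 46).
(27 + 24) mod 46 = 5.

5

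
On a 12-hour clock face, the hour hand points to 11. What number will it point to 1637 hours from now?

4

1637 = 136·12 + 5, so 1637 mod 12 = 5.
11 + 5 → 4 on a 12-hour dial.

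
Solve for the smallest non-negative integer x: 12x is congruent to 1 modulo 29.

The inverse of 12 mod 29 is 17 (since 12·17 = 204 ≡ 1).
Multiplying both sides by 17: x ≡ 17·1 = 17 ≡ 17 (mod 29).

17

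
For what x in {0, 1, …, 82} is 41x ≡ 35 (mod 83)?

41⁻¹ ≡ 81 (mod 83) because 41·81 = 3321 = 40·83 + 1.
So x ≡ 81·35 = 2835 ≡ 13 (mod 83).

13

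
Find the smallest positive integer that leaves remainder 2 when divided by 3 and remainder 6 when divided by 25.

56

x ≡ 2 (mod 3) gives x ∈ {2, 5, 8, 11, 14, 17, 20, 23, …}.
The first of these with x mod 25 = 6 is 56.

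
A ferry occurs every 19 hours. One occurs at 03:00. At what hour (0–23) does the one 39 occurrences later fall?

39·19 = 741.
Dividing 741 by 24 gives quotient 30 and remainder 21.
(3 + 21) mod 24 = 0.

0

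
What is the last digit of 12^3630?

4

Last digits of 2^n: 2, 4, 8, 6 (period 4).
3630 leaves remainder 2 on division by 4, so 12^3630 ends in 4.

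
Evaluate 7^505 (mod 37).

By repeated squaring mod 37: 7^1≡7, 7^2≡12, 7^4≡33, 7^8≡16, 7^16≡34, 7^32≡9, 7^64≡7, 7^128≡12, 7^256≡33.
Since 505 = 1 + 8 + 16 + 32 + 64 + 128 + 256 in binary, 7^505 ≡ 7·16·34·9·7·12·33 ≡ 7 (mod 37).

7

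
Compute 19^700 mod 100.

By repeated squaring mod 100: 19^1≡19, 19^2≡61, 19^4≡21, 19^8≡41, 19^16≡81, 19^32≡61, 19^64≡21, 19^128≡41, 19^256≡81, 19^512≡61.
700 = 4 + 8 + 16 + 32 + 128 + 512, so 19^700 ≡ 21·41·81·61·41·61 ≡ 1 (mod 100).

1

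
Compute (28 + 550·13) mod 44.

6

550·13 = 7150.
7150 − 162·44 = 22, so 7150 ≡ 22 (mod 44).
(28 + 22) mod 44 = 6.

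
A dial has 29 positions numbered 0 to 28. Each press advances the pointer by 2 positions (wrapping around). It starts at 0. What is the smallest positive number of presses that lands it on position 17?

23

2⁻¹ ≡ 15 (mod 29) because 2·15 = 30 = 1·29 + 1.
Multiplying both sides by 15: x ≡ 15·17 = 255 ≡ 23 (mod 29).
Check: 2·23 = 46 = 1·29 + 17.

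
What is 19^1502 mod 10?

Powers of 9 mod 10 repeat with period 2: 9, 1.
1502 leaves remainder 0 on division by 2, so 19^1502 ends in 1.

1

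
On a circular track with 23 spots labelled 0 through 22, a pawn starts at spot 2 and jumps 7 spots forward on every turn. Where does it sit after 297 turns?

297·7 = 2079.
2079 mod 23 = 9 (since 90·23 = 2070).
(2 + 9) mod 23 = 11.

11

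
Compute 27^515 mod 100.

43

Successive squares of 27 mod 100: 27^1≡27, 27^2≡29, 27^4≡41, 27^8≡81, 27^16≡61, 27^32≡21, 27^64≡41, 27^128≡81, 27^256≡61, 27^512≡21.
Since 515 = 1 + 2 + 512 in binary, 27^515 ≡ 27·29·21 ≡ 43 (mod 100).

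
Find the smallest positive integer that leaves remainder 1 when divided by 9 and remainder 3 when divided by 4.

x ≡ 3 (mod 4) gives x ∈ {3, 7, 11, 15, 19}.
The first of these with x mod 9 = 1 is 19.

19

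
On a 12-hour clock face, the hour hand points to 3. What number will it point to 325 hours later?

325 mod 12 = 1 (since 27·12 = 324).
3 + 1 → 4 on a 12-hour dial.

4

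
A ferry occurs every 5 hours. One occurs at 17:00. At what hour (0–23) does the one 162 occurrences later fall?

162·5 = 810.
810 − 33·24 = 18, so 810 ≡ 18 (mod 24).
(17 + 18) mod 24 = 11.

11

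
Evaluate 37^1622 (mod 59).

5

Square-and-reduce mod 59: 37^1≡37, 37^2≡12, 37^4≡26, 37^8≡27, 37^16≡21, 37^32≡28, 37^64≡17, 37^128≡53, 37^256≡36, 37^512≡57, 37^1024≡4.
1622 = 2 + 4 + 16 + 64 + 512 + 1024, so 37^1622 ≡ 12·26·21·17·57·4 ≡ 5 (mod 59).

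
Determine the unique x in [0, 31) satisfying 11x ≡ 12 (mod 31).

The inverse of 11 mod 31 is 17 (since 11·17 = 187 ≡ 1).
So x ≡ 17·12 = 204 ≡ 18 (mod 31).

18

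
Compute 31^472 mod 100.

61

Successive squares of 31 mod 100: 31^1≡31, 31^2≡61, 31^4≡21, 31^8≡41, 31^16≡81, 31^32≡61, 31^64≡21, 31^128≡41, 31^256≡81.
Since 472 = 8 + 16 + 64 + 128 + 256 in binary, 31^472 ≡ 41·81·21·41·81 ≡ 61 (mod 100).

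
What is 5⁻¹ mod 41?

5·33 = 165 = 4·41 + 1, so 5⁻¹ ≡ 33 (mod 41).

33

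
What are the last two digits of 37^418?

29

By repeated squaring mod 100: 37^1≡37, 37^2≡69, 37^4≡61, 37^8≡21, 37^16≡41, 37^32≡81, 37^64≡61, 37^128≡21, 37^256≡41.
Since 418 = 2 + 32 + 128 + 256 in binary, 37^418 ≡ 69·81·21·41 ≡ 29 (mod 100).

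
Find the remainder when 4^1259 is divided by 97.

Square-and-reduce mod 97: 4^1≡4, 4^2≡16, 4^4≡62, 4^8≡61, 4^16≡35, 4^32≡61, 4^64≡35, 4^128≡61, 4^256≡35, 4^512≡61, 4^1024≡35.
1259 = 1 + 2 + 8 + 32 + 64 + 128 + 1024, so 4^1259 ≡ 4·16·61·61·35·61·35 ≡ 24 (mod 97).

24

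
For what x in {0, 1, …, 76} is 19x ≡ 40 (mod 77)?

71

The inverse of 19 mod 77 is 73 (since 19·73 = 1387 ≡ 1).
Multiplying both sides by 73: x ≡ 73·40 = 2920 ≡ 71 (mod 77).
Check: 19·71 = 1349 = 17·77 + 40.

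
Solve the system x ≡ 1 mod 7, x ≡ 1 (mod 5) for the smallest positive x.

Since 5·3 ≡ 1 (mod 7), take x = 1 + 5·((1−1)·3 mod 7) = 1 + 5·0 = 1.
Check: 1 mod 7 = 1, 1 mod 5 = 1.

1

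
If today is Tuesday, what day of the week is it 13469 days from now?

Wednesday

Dividing 13469 by 7 gives quotient 1924 and remainder 1.
Tuesday + 1 day → Wednesday.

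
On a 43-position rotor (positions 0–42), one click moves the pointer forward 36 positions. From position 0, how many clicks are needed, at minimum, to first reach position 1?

36·6 = 216 = 5·43 + 1, so 36⁻¹ ≡ 6 (mod 43).

6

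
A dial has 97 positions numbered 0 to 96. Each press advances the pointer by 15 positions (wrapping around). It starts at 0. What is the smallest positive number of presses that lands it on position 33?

41

15⁻¹ ≡ 13 (mod 97) because 15·13 = 195 = 2·97 + 1.
So x ≡ 13·33 = 429 ≡ 41 (mod 97).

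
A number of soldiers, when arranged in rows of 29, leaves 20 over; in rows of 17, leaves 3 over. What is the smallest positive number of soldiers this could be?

Since 17·12 ≡ 1 (mod 29), take x = 3 + 17·((20−3)·12 mod 29) = 3 + 17·1 = 20.
Check: 20 mod 29 = 20, 20 mod 17 = 3.

20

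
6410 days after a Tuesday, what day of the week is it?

6410 mod 7 = 5 (since 915·7 = 6405).
Tuesday + 5 days → Sunday.

Sunday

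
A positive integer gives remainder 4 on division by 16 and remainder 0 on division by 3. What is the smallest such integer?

Since 3·11 ≡ 1 (mod 16), take x = 0 + 3·((4−0)·11 mod 16) = 0 + 3·12 = 36.
Check: 36 mod 16 = 4, 36 mod 3 = 0.

36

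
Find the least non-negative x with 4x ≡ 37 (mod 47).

4⁻¹ ≡ 12 (mod 47) because 4·12 = 48 = 1·47 + 1.
Multiplying both sides by 12: x ≡ 12·37 = 444 ≡ 21 (mod 47).
Check: 4·21 = 84 = 1·47 + 37.

21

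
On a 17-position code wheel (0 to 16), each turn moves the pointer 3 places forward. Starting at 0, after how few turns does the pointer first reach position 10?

9

The inverse of 3 mod 17 is 6 (since 3·6 = 18 ≡ 1).
So x ≡ 6·10 = 60 ≡ 9 (mod 17).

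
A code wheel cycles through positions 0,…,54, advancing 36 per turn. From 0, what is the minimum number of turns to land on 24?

36⁻¹ ≡ 26 (mod 55) because 36·26 = 936 = 17·55 + 1.
So x ≡ 26·24 = 624 ≡ 19 (mod 55).

19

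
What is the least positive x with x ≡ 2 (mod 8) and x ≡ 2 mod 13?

Since 13·5 ≡ 1 (mod 8), take x = 2 + 13·((2−2)·5 mod 8) = 2 + 13·0 = 2.
Check: 2 mod 8 = 2, 2 mod 13 = 2.

2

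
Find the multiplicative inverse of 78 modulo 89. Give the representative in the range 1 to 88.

78·8 = 624 = 7·89 + 1, so 78⁻¹ ≡ 8 (mod 89).

8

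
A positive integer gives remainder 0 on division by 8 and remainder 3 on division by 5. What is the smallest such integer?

x ≡ 3 (mod 5) gives x ∈ {3, 8}.
The first of these with x mod 8 = 0 is 8.

8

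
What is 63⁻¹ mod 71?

63·62 = 3906 = 55·71 + 1, so 63⁻¹ ≡ 62 (mod 71).

62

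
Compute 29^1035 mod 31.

30

Successive squares of 29 mod 31: 29^1≡29, 29^2≡4, 29^4≡16, 29^8≡8, 29^16≡2, 29^32≡4, 29^64≡16, 29^128≡8, 29^256≡2, 29^512≡4, 29^1024≡16.
1035 = 1 + 2 + 8 + 1024, so 29^1035 ≡ 29·4·8·16 ≡ 30 (mod 31).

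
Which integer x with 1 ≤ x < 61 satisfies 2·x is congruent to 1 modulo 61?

2·31 = 62 = 1·61 + 1, so 2⁻¹ ≡ 31 (mod 61).

31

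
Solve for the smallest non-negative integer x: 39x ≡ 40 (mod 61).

37

39⁻¹ ≡ 36 (mod 61) because 39·36 = 1404 = 23·61 + 1.
Multiplying both sides by 36: x ≡ 36·40 = 1440 ≡ 37 (mod 61).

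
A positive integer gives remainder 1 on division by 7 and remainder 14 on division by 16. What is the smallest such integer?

x ≡ 1 (mod 7) gives x ∈ {1, 8, 15, 22, 29, 36, 43, 50, …}.
The first of these with x mod 16 = 14 is 78.

78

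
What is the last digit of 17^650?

The units digit of 17^n cycles with period 4: 7, 9, 3, 1, …
650 leaves remainder 2 on division by 4, so 17^650 ends in 9.

9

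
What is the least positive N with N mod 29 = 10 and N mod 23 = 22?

68

Since 23·24 ≡ 1 (mod 29), take x = 22 + 23·((10−22)·24 mod 29) = 22 + 23·2 = 68.
Check: 68 mod 29 = 10, 68 mod 23 = 22.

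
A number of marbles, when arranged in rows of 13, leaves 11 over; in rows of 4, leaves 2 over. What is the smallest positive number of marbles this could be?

Since 4·10 ≡ 1 (mod 13), take x = 2 + 4·((11−2)·10 mod 13) = 2 + 4·12 = 50.
Check: 50 mod 13 = 11, 50 mod 4 = 2.

50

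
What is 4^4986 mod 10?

6

The units digit of 4^n cycles with period 2: 4, 6, …
4986 mod 2 = 0, so the last digit matches 4^2 = 6.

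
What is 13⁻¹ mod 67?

31

13·31 = 403 = 6·67 + 1, so 13⁻¹ ≡ 31 (mod 67).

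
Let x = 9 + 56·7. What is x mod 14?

9

56·7 = 392.
392 mod 14 = 0 (since 28·14 = 392).
(9 + 0) mod 14 = 9.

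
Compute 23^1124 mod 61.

34

Successive squares of 23 mod 61: 23^1≡23, 23^2≡41, 23^4≡34, 23^8≡58, 23^16≡9, 23^32≡20, 23^64≡34, 23^128≡58, 23^256≡9, 23^512≡20, 23^1024≡34.
1124 = 4 + 32 + 64 + 1024, so 23^1124 ≡ 34·20·34·34 ≡ 34 (mod 61).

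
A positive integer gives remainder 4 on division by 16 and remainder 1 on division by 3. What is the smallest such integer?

Since 3·11 ≡ 1 (mod 16), take x = 1 + 3·((4−1)·11 mod 16) = 1 + 3·1 = 4.
Check: 4 mod 16 = 4, 4 mod 3 = 1.

4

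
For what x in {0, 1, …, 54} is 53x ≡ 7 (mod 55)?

The inverse of 53 mod 55 is 27 (since 53·27 = 1431 ≡ 1).
Multiplying both sides by 27: x ≡ 27·7 = 189 ≡ 24 (mod 55).
Check: 53·24 = 1272 = 23·55 + 7.

24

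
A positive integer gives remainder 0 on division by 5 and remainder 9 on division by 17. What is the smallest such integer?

Since 17·3 ≡ 1 (mod 5), take x = 9 + 17·((0−9)·3 mod 5) = 9 + 17·3 = 60.
Check: 60 mod 5 = 0, 60 mod 17 = 9.

60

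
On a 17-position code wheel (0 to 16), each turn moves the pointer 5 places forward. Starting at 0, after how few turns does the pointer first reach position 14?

13

5⁻¹ ≡ 7 (mod 17) because 5·7 = 35 = 2·17 + 1.
Multiplying both sides by 7: x ≡ 7·14 = 98 ≡ 13 (mod 17).
Check: 5·13 = 65 = 3·17 + 14.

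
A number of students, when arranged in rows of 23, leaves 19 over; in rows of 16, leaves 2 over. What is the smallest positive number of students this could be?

x ≡ 2 (mod 16) gives x ∈ {2, 18, 34, 50, 66, 82, 98, 114, …}.
The first of these with x mod 23 = 19 is 226.

226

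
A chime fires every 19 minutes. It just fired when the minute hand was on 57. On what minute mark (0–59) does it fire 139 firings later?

139·19 = 2641.
Dividing 2641 by 60 gives quotient 44 and remainder 1.
(57 + 1) mod 60 = 58.

58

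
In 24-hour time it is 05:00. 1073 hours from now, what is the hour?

1073 = 44·24 + 17, so 1073 mod 24 = 17.
(5 + 17) mod 24 = 22.

22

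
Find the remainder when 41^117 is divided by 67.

42

By repeated squaring mod 67: 41^1≡41, 41^2≡6, 41^4≡36, 41^8≡23, 41^16≡60, 41^32≡49, 41^64≡56.
117 = 1 + 4 + 16 + 32 + 64, so 41^117 ≡ 41·36·60·49·56 ≡ 42 (mod 67).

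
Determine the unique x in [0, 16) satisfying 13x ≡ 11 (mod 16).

7

13⁻¹ ≡ 5 (mod 16) because 13·5 = 65 = 4·16 + 1.
Multiplying both sides by 5: x ≡ 5·11 = 55 ≡ 7 (mod 16).
Check: 13·7 = 91 = 5·16 + 11.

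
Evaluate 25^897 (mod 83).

Successive squares of 25 mod 83: 25^1≡25, 25^2≡44, 25^4≡27, 25^8≡65, 25^16≡75, 25^32≡64, 25^64≡29, 25^128≡11, 25^256≡38, 25^512≡33.
897 = 1 + 128 + 256 + 512, so 25^897 ≡ 25·11·38·33 ≡ 68 (mod 83).

68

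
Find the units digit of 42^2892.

Powers of 2 mod 10 repeat with period 4: 2, 4, 8, 6.
2892 leaves remainder 0 on division by 4, so 42^2892 ends in 6.

6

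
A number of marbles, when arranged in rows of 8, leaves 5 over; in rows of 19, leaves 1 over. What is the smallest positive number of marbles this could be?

77

x ≡ 5 (mod 8) gives x ∈ {5, 13, 21, 29, 37, 45, 53, 61, …}.
The first of these with x mod 19 = 1 is 77.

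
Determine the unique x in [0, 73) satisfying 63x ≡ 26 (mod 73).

12

The inverse of 63 mod 73 is 51 (since 63·51 = 3213 ≡ 1).
So x ≡ 51·26 = 1326 ≡ 12 (mod 73).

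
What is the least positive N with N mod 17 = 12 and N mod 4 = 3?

63

Since 4·13 ≡ 1 (mod 17), take x = 3 + 4·((12−3)·13 mod 17) = 3 + 4·15 = 63.
Check: 63 mod 17 = 12, 63 mod 4 = 3.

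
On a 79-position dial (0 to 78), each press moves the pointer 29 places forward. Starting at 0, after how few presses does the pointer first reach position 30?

31

The inverse of 29 mod 79 is 30 (since 29·30 = 870 ≡ 1).
So x ≡ 30·30 = 900 ≡ 31 (mod 79).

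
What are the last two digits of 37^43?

53

By repeated squaring mod 100: 37^1≡37, 37^2≡69, 37^4≡61, 37^8≡21, 37^16≡41, 37^32≡81.
Since 43 = 1 + 2 + 8 + 32 in binary, 37^43 ≡ 37·69·21·81 ≡ 53 (mod 100).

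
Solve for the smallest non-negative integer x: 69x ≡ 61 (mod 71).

5

The inverse of 69 mod 71 is 35 (since 69·35 = 2415 ≡ 1).
Multiplying both sides by 35: x ≡ 35·61 = 2135 ≡ 5 (mod 71).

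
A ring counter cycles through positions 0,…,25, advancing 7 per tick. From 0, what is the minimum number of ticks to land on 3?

7⁻¹ ≡ 15 (mod 26) because 7·15 = 105 = 4·26 + 1.
So x ≡ 15·3 = 45 ≡ 19 (mod 26).

19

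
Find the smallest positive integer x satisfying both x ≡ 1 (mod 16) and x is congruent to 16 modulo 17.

x ≡ 1 (mod 16) gives x ∈ {1, 17, 33}.
The first of these with x mod 17 = 16 is 33.

33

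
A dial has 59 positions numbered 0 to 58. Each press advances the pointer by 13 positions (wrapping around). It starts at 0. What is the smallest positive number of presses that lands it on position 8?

The inverse of 13 mod 59 is 50 (since 13·50 = 650 ≡ 1).
Multiplying both sides by 50: x ≡ 50·8 = 400 ≡ 46 (mod 59).
Check: 13·46 = 598 = 10·59 + 8.

46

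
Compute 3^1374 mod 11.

By repeated squaring mod 11: 3^1≡3, 3^2≡9, 3^4≡4, 3^8≡5, 3^16≡3, 3^32≡9, 3^64≡4, 3^128≡5, 3^256≡3, 3^512≡9, 3^1024≡4.
Since 1374 = 2 + 4 + 8 + 16 + 64 + 256 + 1024 in binary, 3^1374 ≡ 9·4·5·3·4·3·4 ≡ 4 (mod 11).

4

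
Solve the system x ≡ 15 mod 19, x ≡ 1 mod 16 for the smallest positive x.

x ≡ 1 (mod 16) gives x ∈ {1, 17, 33, 49, 65, 81, 97, 113, …}.
The first of these with x mod 19 = 15 is 129.

129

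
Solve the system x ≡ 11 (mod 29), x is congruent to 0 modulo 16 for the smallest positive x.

272

Since 16·20 ≡ 1 (mod 29), take x = 0 + 16·((11−0)·20 mod 29) = 0 + 16·17 = 272.
Check: 272 mod 29 = 11, 272 mod 16 = 0.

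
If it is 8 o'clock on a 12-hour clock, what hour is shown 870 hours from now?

2

870 mod 12 = 6 (since 72·12 = 864).
8 + 6 → 2 on a 12-hour dial.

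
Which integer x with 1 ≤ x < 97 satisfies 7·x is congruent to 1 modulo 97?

14

97 = 13·7 + 6
7 = 1·6 + 1
6 = 6·1 + 0
Back-substituting gives 7·14 ≡ 1 (mod 97).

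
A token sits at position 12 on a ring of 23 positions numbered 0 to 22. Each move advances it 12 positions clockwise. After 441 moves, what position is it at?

441·12 = 5292.
Dividing 5292 by 23 gives quotient 230 and remainder 2.
(12 + 2) mod 23 = 14.

14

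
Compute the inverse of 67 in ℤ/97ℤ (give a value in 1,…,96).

42

67·42 = 2814 = 29·97 + 1, so 67⁻¹ ≡ 42 (mod 97).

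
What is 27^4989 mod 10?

7

Last digits of 7^n: 7, 9, 3, 1 (period 4).
4989 leaves remainder 1 on division by 4, so 27^4989 ends in 7.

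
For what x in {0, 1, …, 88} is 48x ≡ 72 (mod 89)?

46

48⁻¹ ≡ 13 (mod 89) because 48·13 = 624 = 7·89 + 1.
So x ≡ 13·72 = 936 ≡ 46 (mod 89).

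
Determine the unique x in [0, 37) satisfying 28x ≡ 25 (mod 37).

28⁻¹ ≡ 4 (mod 37) because 28·4 = 112 = 3·37 + 1.
So x ≡ 4·25 = 100 ≡ 26 (mod 37).

26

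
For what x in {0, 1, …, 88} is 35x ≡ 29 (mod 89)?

35⁻¹ ≡ 28 (mod 89) because 35·28 = 980 = 11·89 + 1.
Multiplying both sides by 28: x ≡ 28·29 = 812 ≡ 11 (mod 89).

11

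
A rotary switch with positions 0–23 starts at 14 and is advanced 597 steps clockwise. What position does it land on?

11

Dividing 597 by 24 gives quotient 24 and remainder 21.
(14 + 21) mod 24 = 11.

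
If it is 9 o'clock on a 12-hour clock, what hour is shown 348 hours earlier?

9

Dividing 348 by 12 gives quotient 29 and remainder 0.
9 − 0 → 9 on a 12-hour dial.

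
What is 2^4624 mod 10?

Powers of 2 mod 10 repeat with period 4: 2, 4, 8, 6.
4624 leaves remainder 0 on division by 4, so 2^4624 ends in 6.

6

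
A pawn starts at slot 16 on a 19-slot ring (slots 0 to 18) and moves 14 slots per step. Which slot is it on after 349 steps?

349·14 = 4886.
4886 − 257·19 = 3, so 4886 ≡ 3 (mod 19).
(16 + 3) mod 19 = 0.

0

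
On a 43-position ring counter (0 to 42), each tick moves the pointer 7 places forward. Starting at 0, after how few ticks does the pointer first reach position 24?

28

The inverse of 7 mod 43 is 37 (since 7·37 = 259 ≡ 1).
So x ≡ 37·24 = 888 ≡ 28 (mod 43).
Check: 7·28 = 196 = 4·43 + 24.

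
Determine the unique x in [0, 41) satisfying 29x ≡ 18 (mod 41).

29⁻¹ ≡ 17 (mod 41) because 29·17 = 493 = 12·41 + 1.
Multiplying both sides by 17: x ≡ 17·18 = 306 ≡ 19 (mod 41).

19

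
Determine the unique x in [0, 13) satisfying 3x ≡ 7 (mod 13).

The inverse of 3 mod 13 is 9 (since 3·9 = 27 ≡ 1).
So x ≡ 9·7 = 63 ≡ 11 (mod 13).
Check: 3·11 = 33 = 2·13 + 7.

11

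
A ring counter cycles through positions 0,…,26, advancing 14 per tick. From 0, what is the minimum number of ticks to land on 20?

The inverse of 14 mod 27 is 2 (since 14·2 = 28 ≡ 1).
Multiplying both sides by 2: x ≡ 2·20 = 40 ≡ 13 (mod 27).

13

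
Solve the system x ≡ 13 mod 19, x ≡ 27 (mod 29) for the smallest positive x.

317

Since 29·2 ≡ 1 (mod 19), take x = 27 + 29·((13−27)·2 mod 19) = 27 + 29·10 = 317.
Check: 317 mod 19 = 13, 317 mod 29 = 27.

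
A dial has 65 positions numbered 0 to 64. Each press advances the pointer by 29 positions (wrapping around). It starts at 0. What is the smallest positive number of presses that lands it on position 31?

19

The inverse of 29 mod 65 is 9 (since 29·9 = 261 ≡ 1).
So x ≡ 9·31 = 279 ≡ 19 (mod 65).
Check: 29·19 = 551 = 8·65 + 31.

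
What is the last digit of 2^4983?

Last digits of 2^n: 2, 4, 8, 6 (period 4).
4983 mod 4 = 3, so the last digit matches 2^3 = 8.

8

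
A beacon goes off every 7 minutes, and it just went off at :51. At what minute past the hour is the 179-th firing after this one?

179·7 = 1253.
1253 = 20·60 + 53, so 1253 mod 60 = 53.
(51 + 53) mod 60 = 44.

44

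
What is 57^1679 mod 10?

3

Powers of 7 mod 10 repeat with period 4: 7, 9, 3, 1.
1679 leaves remainder 3 on division by 4, so 57^1679 ends in 3.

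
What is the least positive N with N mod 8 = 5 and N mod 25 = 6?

181

x ≡ 5 (mod 8) gives x ∈ {5, 13, 21, 29, 37, 45, 53, 61, …}.
The first of these with x mod 25 = 6 is 181.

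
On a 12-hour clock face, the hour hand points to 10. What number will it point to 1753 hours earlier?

9

1753 − 146·12 = 1, so 1753 ≡ 1 (mod 12).
10 − 1 → 9 on a 12-hour dial.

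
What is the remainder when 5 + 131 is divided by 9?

Dividing 131 by 9 gives quotient 14 and remainder 5.
(5 + 5) mod 9 = 1.

1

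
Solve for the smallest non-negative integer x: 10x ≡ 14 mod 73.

16

10⁻¹ ≡ 22 (mod 73) because 10·22 = 220 = 3·73 + 1.
So x ≡ 22·14 = 308 ≡ 16 (mod 73).
Check: 10·16 = 160 = 2·73 + 14.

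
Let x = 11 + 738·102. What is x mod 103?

738·102 = 75276.
75276 mod 103 = 86 (since 730·103 = 75190).
(11 + 86) mod 103 = 97.

97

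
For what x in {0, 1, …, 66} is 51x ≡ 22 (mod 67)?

51⁻¹ ≡ 46 (mod 67) because 51·46 = 2346 = 35·67 + 1.
So x ≡ 46·22 = 1012 ≡ 7 (mod 67).

7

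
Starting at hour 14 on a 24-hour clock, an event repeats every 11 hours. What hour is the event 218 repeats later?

218·11 = 2398.
2398 mod 24 = 22 (since 99·24 = 2376).
(14 + 22) mod 24 = 12.

12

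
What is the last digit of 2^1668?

The units digit of 2^n cycles with period 4: 2, 4, 8, 6, …
1668 mod 4 = 0, so the last digit matches 2^4 = 6.

6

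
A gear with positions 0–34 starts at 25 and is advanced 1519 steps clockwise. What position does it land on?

4

1519 mod 35 = 14 (since 43·35 = 1505).
(25 + 14) mod 35 = 4.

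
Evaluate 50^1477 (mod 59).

By repeated squaring mod 59: 50^1≡50, 50^2≡22, 50^4≡12, 50^8≡26, 50^16≡27, 50^32≡21, 50^64≡28, 50^128≡17, 50^256≡53, 50^512≡36, 50^1024≡57.
Since 1477 = 1 + 4 + 64 + 128 + 256 + 1024 in binary, 50^1477 ≡ 50·12·28·17·53·57 ≡ 8 (mod 59).

8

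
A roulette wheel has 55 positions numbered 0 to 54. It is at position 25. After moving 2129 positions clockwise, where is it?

9

2129 mod 55 = 39 (since 38·55 = 2090).
(25 + 39) mod 55 = 9.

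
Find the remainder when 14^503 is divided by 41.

3

Successive squares of 14 mod 41: 14^1≡14, 14^2≡32, 14^4≡40, 14^8≡1, 14^16≡1, 14^32≡1, 14^64≡1, 14^128≡1, 14^256≡1.
Since 503 = 1 + 2 + 4 + 16 + 32 + 64 + 128 + 256 in binary, 14^503 ≡ 14·32·40·1·1·1·1·1 ≡ 3 (mod 41).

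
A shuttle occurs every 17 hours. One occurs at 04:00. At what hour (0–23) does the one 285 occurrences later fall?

1

285·17 = 4845.
4845 − 201·24 = 21, so 4845 ≡ 21 (mod 24).
(4 + 21) mod 24 = 1.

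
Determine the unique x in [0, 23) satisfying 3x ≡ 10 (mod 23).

The inverse of 3 mod 23 is 8 (since 3·8 = 24 ≡ 1).
Multiplying both sides by 8: x ≡ 8·10 = 80 ≡ 11 (mod 23).

11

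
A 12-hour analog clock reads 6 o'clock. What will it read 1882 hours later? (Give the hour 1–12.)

4

Dividing 1882 by 12 gives quotient 156 and remainder 10.
6 + 10 → 4 on a 12-hour dial.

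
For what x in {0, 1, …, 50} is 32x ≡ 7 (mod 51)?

32⁻¹ ≡ 8 (mod 51) because 32·8 = 256 = 5·51 + 1.
Multiplying both sides by 8: x ≡ 8·7 = 56 ≡ 5 (mod 51).

5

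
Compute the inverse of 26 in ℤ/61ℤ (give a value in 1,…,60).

54

61 = 2·26 + 9
26 = 2·9 + 8
9 = 1·8 + 1
8 = 8·1 + 0
Back-substituting gives 26·54 ≡ 1 (mod 61).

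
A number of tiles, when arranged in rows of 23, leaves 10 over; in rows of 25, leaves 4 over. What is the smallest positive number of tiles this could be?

79

x ≡ 10 (mod 23) gives x ∈ {10, 33, 56, 79}.
The first of these with x mod 25 = 4 is 79.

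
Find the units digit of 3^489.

Last digits of 3^n: 3, 9, 7, 1 (period 4).
489 mod 4 = 1, so the last digit matches 3^1 = 3.

3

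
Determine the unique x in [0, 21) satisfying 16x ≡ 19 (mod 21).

13

16⁻¹ ≡ 4 (mod 21) because 16·4 = 64 = 3·21 + 1.
Multiplying both sides by 4: x ≡ 4·19 = 76 ≡ 13 (mod 21).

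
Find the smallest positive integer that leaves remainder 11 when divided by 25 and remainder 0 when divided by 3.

Since 3·17 ≡ 1 (mod 25), take x = 0 + 3·((11−0)·17 mod 25) = 0 + 3·12 = 36.
Check: 36 mod 25 = 11, 36 mod 3 = 0.

36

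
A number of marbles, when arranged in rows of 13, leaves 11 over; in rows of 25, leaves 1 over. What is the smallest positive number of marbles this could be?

76

x ≡ 11 (mod 13) gives x ∈ {11, 24, 37, 50, 63, 76}.
The first of these with x mod 25 = 1 is 76.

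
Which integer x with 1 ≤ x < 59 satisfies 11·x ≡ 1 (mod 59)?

43

11·43 = 473 = 8·59 + 1, so 11⁻¹ ≡ 43 (mod 59).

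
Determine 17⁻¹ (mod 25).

25 = 1·17 + 8
17 = 2·8 + 1
8 = 8·1 + 0
Back-substituting gives 17·3 ≡ 1 (mod 25).

3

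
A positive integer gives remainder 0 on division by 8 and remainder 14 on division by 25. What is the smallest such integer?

64

x ≡ 0 (mod 8) gives x ∈ {0, 8, 16, 24, 32, 40, 48, 56, …}.
The first of these with x mod 25 = 14 is 64.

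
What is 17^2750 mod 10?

Last digits of 7^n: 7, 9, 3, 1 (period 4).
2750 mod 4 = 2, so the last digit matches 7^2 = 9.

9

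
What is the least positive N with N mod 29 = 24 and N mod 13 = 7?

x ≡ 7 (mod 13) gives x ∈ {7, 20, 33, 46, 59, 72, 85, 98, …}.
The first of these with x mod 29 = 24 is 111.

111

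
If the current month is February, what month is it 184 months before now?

Dividing 184 by 12 gives quotient 15 and remainder 4.
February − 4 months → October.

October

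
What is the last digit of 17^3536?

1

Last digits of 7^n: 7, 9, 3, 1 (period 4).
3536 mod 4 = 0, so the last digit matches 7^4 = 1.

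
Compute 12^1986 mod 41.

5

Square-and-reduce mod 41: 12^1≡12, 12^2≡21, 12^4≡31, 12^8≡18, 12^16≡37, 12^32≡16, 12^64≡10, 12^128≡18, 12^256≡37, 12^512≡16, 12^1024≡10.
1986 = 2 + 64 + 128 + 256 + 512 + 1024, so 12^1986 ≡ 21·10·18·37·16·10 ≡ 5 (mod 41).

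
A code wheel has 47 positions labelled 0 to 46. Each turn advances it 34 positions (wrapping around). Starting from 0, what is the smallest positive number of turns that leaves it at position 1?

18

34·18 = 612 = 13·47 + 1, so 34⁻¹ ≡ 18 (mod 47).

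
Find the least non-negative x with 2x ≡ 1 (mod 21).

2⁻¹ ≡ 11 (mod 21) because 2·11 = 22 = 1·21 + 1.
Multiplying both sides by 11: x ≡ 11·1 = 11 ≡ 11 (mod 21).
Check: 2·11 = 22 = 1·21 + 1.

11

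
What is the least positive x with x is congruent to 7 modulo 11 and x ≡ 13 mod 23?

Since 23·1 ≡ 1 (mod 11), take x = 13 + 23·((7−13)·1 mod 11) = 13 + 23·5 = 128.
Check: 128 mod 11 = 7, 128 mod 23 = 13.

128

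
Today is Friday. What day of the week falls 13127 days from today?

Sunday

13127 mod 7 = 2 (since 1875·7 = 13125).
Friday + 2 days → Sunday.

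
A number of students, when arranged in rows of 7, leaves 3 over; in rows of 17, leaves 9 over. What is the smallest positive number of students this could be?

x ≡ 3 (mod 7) gives x ∈ {3, 10, 17, 24, 31, 38, 45, 52, …}.
The first of these with x mod 17 = 9 is 94.

94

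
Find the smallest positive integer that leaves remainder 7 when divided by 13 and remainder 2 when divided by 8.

x ≡ 2 (mod 8) gives x ∈ {2, 10, 18, 26, 34, 42, 50, 58, …}.
The first of these with x mod 13 = 7 is 98.

98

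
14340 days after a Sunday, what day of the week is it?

14340 = 2048·7 + 4, so 14340 mod 7 = 4.
Sunday + 4 days → Thursday.

Thursday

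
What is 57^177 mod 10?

Powers of 7 mod 10 repeat with period 4: 7, 9, 3, 1.
177 leaves remainder 1 on division by 4, so 57^177 ends in 7.

7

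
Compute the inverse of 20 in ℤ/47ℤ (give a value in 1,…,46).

20·40 = 800 = 17·47 + 1, so 20⁻¹ ≡ 40 (mod 47).

40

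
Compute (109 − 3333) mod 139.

3333 − 23·139 = 136, so 3333 ≡ 136 (mod 139).
(109 − 136) mod 139 = 112.

112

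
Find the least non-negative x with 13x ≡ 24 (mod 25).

13⁻¹ ≡ 2 (mod 25) because 13·2 = 26 = 1·25 + 1.
So x ≡ 2·24 = 48 ≡ 23 (mod 25).

23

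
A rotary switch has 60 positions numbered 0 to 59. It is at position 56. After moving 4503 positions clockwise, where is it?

59

4503 = 75·60 + 3, so 4503 mod 60 = 3.
(56 + 3) mod 60 = 59.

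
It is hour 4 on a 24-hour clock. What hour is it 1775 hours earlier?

5

Dividing 1775 by 24 gives quotient 73 and remainder 23.
(4 − 23) mod 24 = 5.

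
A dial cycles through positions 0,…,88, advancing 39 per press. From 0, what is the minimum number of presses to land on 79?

39⁻¹ ≡ 16 (mod 89) because 39·16 = 624 = 7·89 + 1.
Multiplying both sides by 16: x ≡ 16·79 = 1264 ≡ 18 (mod 89).

18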